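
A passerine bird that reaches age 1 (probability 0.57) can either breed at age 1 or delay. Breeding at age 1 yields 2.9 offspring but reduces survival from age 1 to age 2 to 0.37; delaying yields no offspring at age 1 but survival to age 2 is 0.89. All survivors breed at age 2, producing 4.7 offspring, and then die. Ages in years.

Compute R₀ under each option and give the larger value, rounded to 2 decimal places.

2.64

breed at age 1: R₀ = 0.57 × (2.9 + 0.37 × 4.7) = 0.57 × 4.6390 = 2.6442
delay to age 2: R₀ = 0.57 × (0.89 × 4.7) = 0.57 × 4.1830 = 2.3843
Higher: breed at age 1 (2.6442).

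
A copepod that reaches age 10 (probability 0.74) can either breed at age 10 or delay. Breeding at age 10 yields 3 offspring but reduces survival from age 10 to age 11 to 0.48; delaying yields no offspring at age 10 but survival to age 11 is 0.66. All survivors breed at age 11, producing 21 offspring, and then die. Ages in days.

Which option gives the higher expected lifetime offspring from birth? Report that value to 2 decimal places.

breed at age 10: R₀ = 0.74 × (3 + 0.48 × 21) = 0.74 × 13.0800 = 9.6792
delay to age 11: R₀ = 0.74 × (0.66 × 21) = 0.74 × 13.8600 = 10.2564
Higher: delay to age 11 (10.2564).

10.26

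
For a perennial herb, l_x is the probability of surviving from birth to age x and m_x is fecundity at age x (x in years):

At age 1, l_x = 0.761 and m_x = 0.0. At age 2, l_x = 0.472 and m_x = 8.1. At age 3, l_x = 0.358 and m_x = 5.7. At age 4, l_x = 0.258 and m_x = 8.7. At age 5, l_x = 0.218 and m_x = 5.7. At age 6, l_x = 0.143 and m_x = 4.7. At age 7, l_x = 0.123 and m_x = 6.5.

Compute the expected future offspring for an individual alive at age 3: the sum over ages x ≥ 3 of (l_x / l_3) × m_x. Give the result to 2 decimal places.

l_3 = 0.358. Conditional survival from age 3 to x is l_x / l_3.
  x=3: (0.358/0.358) × 5.7 = 5.7000
  x=4: (0.258/0.358) × 8.7 = 6.2698
  x=5: (0.218/0.358) × 5.7 = 3.4709
  x=6: (0.143/0.358) × 4.7 = 1.8774
  x=7: (0.123/0.358) × 6.5 = 2.2332
Sum = 5.7000 + 6.2698 + 3.4709 + 1.8774 + 2.2332 = 19.5514

19.55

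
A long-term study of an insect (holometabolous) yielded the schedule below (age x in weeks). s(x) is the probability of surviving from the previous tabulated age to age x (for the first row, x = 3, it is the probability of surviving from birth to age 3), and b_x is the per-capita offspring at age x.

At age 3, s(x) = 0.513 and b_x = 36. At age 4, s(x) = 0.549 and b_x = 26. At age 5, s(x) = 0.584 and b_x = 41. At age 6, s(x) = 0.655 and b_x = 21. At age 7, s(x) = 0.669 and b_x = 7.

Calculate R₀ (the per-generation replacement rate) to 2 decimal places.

Survivorship from birth: l_x = s_3·s_4·…·s_x.
  l_3 = 0.51300
  l_4 = 0.28164
  l_5 = 0.16448
  l_6 = 0.10773
  l_7 = 0.07207
R₀ = Σ l_x b_x:
  age 3: 0.51300 × 36 = 18.4680
  age 4: 0.28164 × 26 = 7.3226
  age 5: 0.16448 × 41 = 6.7437
  age 6: 0.10773 × 21 = 2.2623
  age 7: 0.07207 × 7 = 0.5045
R₀ = 18.4680 + 7.3226 + 6.7437 + 2.2623 + 0.5045 = 35.3011

35.30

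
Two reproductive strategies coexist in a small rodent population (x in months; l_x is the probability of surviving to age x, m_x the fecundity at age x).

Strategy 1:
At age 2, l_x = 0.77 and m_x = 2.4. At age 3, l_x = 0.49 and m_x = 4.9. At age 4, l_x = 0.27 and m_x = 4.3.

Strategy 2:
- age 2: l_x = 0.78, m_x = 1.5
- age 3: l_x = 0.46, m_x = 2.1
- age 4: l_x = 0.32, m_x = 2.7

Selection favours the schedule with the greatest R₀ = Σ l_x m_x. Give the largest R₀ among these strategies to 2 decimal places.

Strategy 1: R₀ = 0.77×2.4 + 0.49×4.9 + 0.27×4.3 = 5.4100
Strategy 2: R₀ = 0.78×1.5 + 0.46×2.1 + 0.32×2.7 = 3.0000
Highest R₀: strategy 1 with 5.4100.

5.41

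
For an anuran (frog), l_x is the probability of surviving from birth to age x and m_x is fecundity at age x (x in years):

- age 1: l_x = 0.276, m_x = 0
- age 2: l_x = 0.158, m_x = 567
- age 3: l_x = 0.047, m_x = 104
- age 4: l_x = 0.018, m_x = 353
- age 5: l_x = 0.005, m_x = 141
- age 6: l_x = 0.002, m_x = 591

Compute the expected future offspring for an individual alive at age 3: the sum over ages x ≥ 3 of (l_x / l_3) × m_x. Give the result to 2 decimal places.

279.34

l_3 = 0.047. Conditional survival from age 3 to x is l_x / l_3.
  x=3: (0.047/0.047) × 104 = 104.0000
  x=4: (0.018/0.047) × 353 = 135.1915
  x=5: (0.005/0.047) × 141 = 15.0000
  x=6: (0.002/0.047) × 591 = 25.1489
Sum = 104.0000 + 135.1915 + 15.0000 + 25.1489 = 279.3404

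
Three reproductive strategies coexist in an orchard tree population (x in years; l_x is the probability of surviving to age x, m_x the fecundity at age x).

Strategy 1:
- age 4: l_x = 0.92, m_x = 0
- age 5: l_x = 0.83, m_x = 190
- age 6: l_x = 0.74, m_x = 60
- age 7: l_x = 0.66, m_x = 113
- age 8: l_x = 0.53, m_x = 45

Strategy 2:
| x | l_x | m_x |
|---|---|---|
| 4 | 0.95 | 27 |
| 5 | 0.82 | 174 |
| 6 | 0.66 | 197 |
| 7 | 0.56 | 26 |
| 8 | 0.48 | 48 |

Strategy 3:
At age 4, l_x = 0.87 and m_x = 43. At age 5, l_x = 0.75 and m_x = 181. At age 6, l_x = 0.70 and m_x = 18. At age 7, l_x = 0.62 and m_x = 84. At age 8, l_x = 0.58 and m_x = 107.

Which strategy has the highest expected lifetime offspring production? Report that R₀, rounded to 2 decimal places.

335.95

Strategy 1: R₀ = 0.92×0 + 0.83×190 + 0.74×60 + 0.66×113 + 0.53×45 = 300.5300
Strategy 2: R₀ = 0.95×27 + 0.82×174 + 0.66×197 + 0.56×26 + 0.48×48 = 335.9500
Strategy 3: R₀ = 0.87×43 + 0.75×181 + 0.70×18 + 0.62×84 + 0.58×107 = 299.9000
Highest R₀: strategy 2 with 335.9500.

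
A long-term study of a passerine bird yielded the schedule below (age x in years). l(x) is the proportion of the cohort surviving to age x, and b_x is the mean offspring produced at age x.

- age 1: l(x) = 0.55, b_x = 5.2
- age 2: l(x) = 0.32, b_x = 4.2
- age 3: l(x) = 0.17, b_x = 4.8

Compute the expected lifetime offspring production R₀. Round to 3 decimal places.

5.020

R₀ = Σ l(x) b_x:
  age 1: 0.55 × 5.2 = 2.8600
  age 2: 0.32 × 4.2 = 1.3440
  age 3: 0.17 × 4.8 = 0.8160
R₀ = 2.8600 + 1.3440 + 0.8160 = 5.0200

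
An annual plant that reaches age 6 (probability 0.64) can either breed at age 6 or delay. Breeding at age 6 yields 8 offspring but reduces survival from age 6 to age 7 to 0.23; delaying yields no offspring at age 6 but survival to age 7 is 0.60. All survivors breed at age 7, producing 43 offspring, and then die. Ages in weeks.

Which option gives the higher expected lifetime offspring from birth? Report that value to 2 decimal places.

breed at age 6: R₀ = 0.64 × (8 + 0.23 × 43) = 0.64 × 17.8900 = 11.4496
delay to age 7: R₀ = 0.64 × (0.60 × 43) = 0.64 × 25.8000 = 16.5120
Higher: delay to age 7 (16.5120).

16.51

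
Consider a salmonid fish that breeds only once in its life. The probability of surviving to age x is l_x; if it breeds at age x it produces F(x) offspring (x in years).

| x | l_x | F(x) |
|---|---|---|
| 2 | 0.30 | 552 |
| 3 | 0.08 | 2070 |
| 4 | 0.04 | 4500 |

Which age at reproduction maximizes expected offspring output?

Expected offspring if breeding at age x = l_x × F(x):
  age 2: 0.30 × 552 = 165.600
  age 3: 0.08 × 2070 = 165.600
  age 4: 0.04 × 4500 = 180.000
Maximum at age 4 (180.000).

4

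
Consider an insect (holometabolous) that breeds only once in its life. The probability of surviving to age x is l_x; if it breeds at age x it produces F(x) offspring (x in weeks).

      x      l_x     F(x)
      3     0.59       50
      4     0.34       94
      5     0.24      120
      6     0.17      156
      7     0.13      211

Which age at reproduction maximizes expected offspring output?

Expected offspring if breeding at age x = l_x × F(x):
  age 3: 0.59 × 50 = 29.500
  age 4: 0.34 × 94 = 31.960
  age 5: 0.24 × 120 = 28.800
  age 6: 0.17 × 156 = 26.520
  age 7: 0.13 × 211 = 27.430
Maximum at age 4 (31.960).

4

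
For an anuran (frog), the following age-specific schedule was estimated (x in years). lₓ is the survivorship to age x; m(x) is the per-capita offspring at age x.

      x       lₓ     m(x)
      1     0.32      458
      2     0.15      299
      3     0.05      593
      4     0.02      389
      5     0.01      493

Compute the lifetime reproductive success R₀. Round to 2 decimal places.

R₀ = Σ lₓ m(x):
  age 1: 0.32 × 458 = 146.5600
  age 2: 0.15 × 299 = 44.8500
  age 3: 0.05 × 593 = 29.6500
  age 4: 0.02 × 389 = 7.7800
  age 5: 0.01 × 493 = 4.9300
R₀ = 146.5600 + 44.8500 + 29.6500 + 7.7800 + 4.9300 = 233.7700

233.77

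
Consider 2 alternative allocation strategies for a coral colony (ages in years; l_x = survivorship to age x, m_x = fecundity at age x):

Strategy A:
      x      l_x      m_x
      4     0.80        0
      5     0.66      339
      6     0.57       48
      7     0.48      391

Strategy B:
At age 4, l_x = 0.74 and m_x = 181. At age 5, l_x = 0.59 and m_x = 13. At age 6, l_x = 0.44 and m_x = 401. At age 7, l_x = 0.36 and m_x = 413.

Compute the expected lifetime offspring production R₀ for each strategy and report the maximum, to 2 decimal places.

466.73

Strategy A: R₀ = 0.80×0 + 0.66×339 + 0.57×48 + 0.48×391 = 438.7800
Strategy B: R₀ = 0.74×181 + 0.59×13 + 0.44×401 + 0.36×413 = 466.7300
Highest R₀: strategy B with 466.7300.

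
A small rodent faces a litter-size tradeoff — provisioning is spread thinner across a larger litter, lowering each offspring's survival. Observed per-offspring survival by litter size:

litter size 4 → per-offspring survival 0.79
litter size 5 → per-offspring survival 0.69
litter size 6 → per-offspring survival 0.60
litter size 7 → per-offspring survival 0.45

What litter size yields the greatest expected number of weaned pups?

6

Expected weaned pups = c × s(c):
  c=4: 4 × 0.79 = 3.160
  c=5: 5 × 0.69 = 3.450
  c=6: 6 × 0.60 = 3.600
  c=7: 7 × 0.45 = 3.150
Maximum at c = 6 (3.600 weaned pups).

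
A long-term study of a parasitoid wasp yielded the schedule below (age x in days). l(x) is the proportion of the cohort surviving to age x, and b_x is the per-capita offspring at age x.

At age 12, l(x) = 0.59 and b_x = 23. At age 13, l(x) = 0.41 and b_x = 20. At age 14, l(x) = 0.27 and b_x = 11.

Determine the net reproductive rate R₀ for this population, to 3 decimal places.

24.740

R₀ = Σ l(x) b_x:
  age 12: 0.59 × 23 = 13.5700
  age 13: 0.41 × 20 = 8.2000
  age 14: 0.27 × 11 = 2.9700
R₀ = 13.5700 + 8.2000 + 2.9700 = 24.7400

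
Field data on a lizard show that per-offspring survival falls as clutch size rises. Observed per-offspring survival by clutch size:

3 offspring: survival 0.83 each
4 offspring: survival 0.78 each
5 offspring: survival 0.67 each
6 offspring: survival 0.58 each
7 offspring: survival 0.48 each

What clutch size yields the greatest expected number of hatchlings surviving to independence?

6

Expected hatchlings surviving to independence = c × s(c):
  c=3: 3 × 0.83 = 2.490
  c=4: 4 × 0.78 = 3.120
  c=5: 5 × 0.67 = 3.350
  c=6: 6 × 0.58 = 3.480
  c=7: 7 × 0.48 = 3.360
Maximum at c = 6 (3.480 hatchlings surviving to independence).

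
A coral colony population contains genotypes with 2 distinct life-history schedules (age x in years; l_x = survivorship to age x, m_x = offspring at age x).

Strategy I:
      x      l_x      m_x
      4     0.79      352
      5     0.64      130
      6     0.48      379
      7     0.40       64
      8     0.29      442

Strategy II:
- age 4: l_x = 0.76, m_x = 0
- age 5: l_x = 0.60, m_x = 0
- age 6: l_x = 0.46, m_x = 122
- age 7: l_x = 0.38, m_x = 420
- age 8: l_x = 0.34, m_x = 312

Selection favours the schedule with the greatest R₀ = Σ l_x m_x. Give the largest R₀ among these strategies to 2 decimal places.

Strategy I: R₀ = 0.79×352 + 0.64×130 + 0.48×379 + 0.40×64 + 0.29×442 = 696.9800
Strategy II: R₀ = 0.76×0 + 0.60×0 + 0.46×122 + 0.38×420 + 0.34×312 = 321.8000
Highest R₀: strategy I with 696.9800.

696.98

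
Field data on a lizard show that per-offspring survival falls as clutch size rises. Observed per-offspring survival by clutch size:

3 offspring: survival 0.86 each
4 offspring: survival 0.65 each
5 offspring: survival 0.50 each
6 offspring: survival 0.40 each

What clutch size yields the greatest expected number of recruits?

Expected recruits = c × s(c):
  c=3: 3 × 0.86 = 2.580
  c=4: 4 × 0.65 = 2.600
  c=5: 5 × 0.50 = 2.500
  c=6: 6 × 0.40 = 2.400
Maximum at c = 4 (2.600 recruits).

4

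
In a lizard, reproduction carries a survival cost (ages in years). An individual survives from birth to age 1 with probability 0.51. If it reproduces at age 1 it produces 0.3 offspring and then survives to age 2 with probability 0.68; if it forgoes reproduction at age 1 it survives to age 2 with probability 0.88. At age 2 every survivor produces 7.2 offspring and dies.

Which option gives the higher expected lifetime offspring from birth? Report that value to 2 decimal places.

breed at age 1: R₀ = 0.51 × (0.3 + 0.68 × 7.2) = 0.51 × 5.1960 = 2.6500
delay to age 2: R₀ = 0.51 × (0.88 × 7.2) = 0.51 × 6.3360 = 3.2314
Higher: delay to age 2 (3.2314).

3.23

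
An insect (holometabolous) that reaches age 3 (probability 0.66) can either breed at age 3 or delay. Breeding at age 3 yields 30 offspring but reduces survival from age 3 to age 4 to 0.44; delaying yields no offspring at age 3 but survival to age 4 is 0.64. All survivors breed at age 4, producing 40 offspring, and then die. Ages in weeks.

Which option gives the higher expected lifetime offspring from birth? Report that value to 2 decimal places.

breed at age 3: R₀ = 0.66 × (30 + 0.44 × 40) = 0.66 × 47.6000 = 31.4160
delay to age 4: R₀ = 0.66 × (0.64 × 40) = 0.66 × 25.6000 = 16.8960
Higher: breed at age 3 (31.4160).

31.42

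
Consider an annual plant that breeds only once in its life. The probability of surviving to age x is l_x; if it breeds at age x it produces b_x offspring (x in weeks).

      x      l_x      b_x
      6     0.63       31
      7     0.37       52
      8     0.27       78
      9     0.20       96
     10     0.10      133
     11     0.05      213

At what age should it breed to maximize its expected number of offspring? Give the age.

8

Expected offspring if breeding at age x = l_x × b_x:
  age 6: 0.63 × 31 = 19.530
  age 7: 0.37 × 52 = 19.240
  age 8: 0.27 × 78 = 21.060
  age 9: 0.20 × 96 = 19.200
  age 10: 0.10 × 133 = 13.300
  age 11: 0.05 × 213 = 10.650
Maximum at age 8 (21.060).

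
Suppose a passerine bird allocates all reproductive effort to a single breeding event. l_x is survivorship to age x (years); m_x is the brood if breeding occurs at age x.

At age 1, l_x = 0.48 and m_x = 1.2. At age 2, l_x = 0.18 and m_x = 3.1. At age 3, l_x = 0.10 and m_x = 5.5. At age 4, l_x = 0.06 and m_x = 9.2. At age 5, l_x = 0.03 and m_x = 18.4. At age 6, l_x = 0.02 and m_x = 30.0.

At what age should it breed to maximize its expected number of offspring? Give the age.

Expected offspring if breeding at age x = l_x × m_x:
  age 1: 0.48 × 1.2 = 0.576
  age 2: 0.18 × 3.1 = 0.558
  age 3: 0.10 × 5.5 = 0.550
  age 4: 0.06 × 9.2 = 0.552
  age 5: 0.03 × 18.4 = 0.552
  age 6: 0.02 × 30.0 = 0.600
Maximum at age 6 (0.600).

6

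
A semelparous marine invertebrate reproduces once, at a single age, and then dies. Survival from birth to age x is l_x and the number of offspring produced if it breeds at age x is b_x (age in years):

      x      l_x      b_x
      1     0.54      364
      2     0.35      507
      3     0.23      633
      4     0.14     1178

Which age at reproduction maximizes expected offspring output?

Expected offspring if breeding at age x = l_x × b_x:
  age 1: 0.54 × 364 = 196.560
  age 2: 0.35 × 507 = 177.450
  age 3: 0.23 × 633 = 145.590
  age 4: 0.14 × 1178 = 164.920
Maximum at age 1 (196.560).

1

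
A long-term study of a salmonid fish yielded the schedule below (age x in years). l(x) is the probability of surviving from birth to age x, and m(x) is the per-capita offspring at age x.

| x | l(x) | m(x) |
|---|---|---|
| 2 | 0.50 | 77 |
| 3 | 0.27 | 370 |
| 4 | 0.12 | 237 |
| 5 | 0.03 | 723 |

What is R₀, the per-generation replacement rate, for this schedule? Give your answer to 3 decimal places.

R₀ = Σ l(x) m(x):
  age 2: 0.50 × 77 = 38.5000
  age 3: 0.27 × 370 = 99.9000
  age 4: 0.12 × 237 = 28.4400
  age 5: 0.03 × 723 = 21.6900
R₀ = 38.5000 + 99.9000 + 28.4400 + 21.6900 = 188.5300

188.530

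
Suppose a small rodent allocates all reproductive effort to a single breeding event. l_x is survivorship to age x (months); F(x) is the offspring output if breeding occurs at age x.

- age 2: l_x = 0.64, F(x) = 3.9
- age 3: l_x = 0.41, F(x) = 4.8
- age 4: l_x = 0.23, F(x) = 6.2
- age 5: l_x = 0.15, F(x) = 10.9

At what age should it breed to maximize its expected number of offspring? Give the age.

Expected offspring if breeding at age x = l_x × F(x):
  age 2: 0.64 × 3.9 = 2.496
  age 3: 0.41 × 4.8 = 1.968
  age 4: 0.23 × 6.2 = 1.426
  age 5: 0.15 × 10.9 = 1.635
Maximum at age 2 (2.496).

2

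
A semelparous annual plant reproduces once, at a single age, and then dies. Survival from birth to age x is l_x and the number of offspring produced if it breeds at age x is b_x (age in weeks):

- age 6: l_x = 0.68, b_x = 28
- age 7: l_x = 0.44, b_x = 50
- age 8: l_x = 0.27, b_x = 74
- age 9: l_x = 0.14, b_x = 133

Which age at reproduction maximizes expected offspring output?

7

Expected offspring if breeding at age x = l_x × b_x:
  age 6: 0.68 × 28 = 19.040
  age 7: 0.44 × 50 = 22.000
  age 8: 0.27 × 74 = 19.980
  age 9: 0.14 × 133 = 18.620
Maximum at age 7 (22.000).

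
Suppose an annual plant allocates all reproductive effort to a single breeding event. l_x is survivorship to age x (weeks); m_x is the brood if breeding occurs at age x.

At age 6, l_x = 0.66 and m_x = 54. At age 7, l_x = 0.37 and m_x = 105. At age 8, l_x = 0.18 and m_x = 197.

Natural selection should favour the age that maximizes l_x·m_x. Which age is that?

7

Expected offspring if breeding at age x = l_x × m_x:
  age 6: 0.66 × 54 = 35.640
  age 7: 0.37 × 105 = 38.850
  age 8: 0.18 × 197 = 35.460
Maximum at age 7 (38.850).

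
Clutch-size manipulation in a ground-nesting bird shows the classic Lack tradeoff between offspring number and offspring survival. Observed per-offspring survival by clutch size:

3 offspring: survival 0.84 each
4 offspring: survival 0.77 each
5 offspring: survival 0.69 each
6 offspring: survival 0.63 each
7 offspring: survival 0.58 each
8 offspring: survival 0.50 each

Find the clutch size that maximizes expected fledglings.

Expected fledglings = c × s(c):
  c=3: 3 × 0.84 = 2.520
  c=4: 4 × 0.77 = 3.080
  c=5: 5 × 0.69 = 3.450
  c=6: 6 × 0.63 = 3.780
  c=7: 7 × 0.58 = 4.060
  c=8: 8 × 0.50 = 4.000
Maximum at c = 7 (4.060 fledglings).

7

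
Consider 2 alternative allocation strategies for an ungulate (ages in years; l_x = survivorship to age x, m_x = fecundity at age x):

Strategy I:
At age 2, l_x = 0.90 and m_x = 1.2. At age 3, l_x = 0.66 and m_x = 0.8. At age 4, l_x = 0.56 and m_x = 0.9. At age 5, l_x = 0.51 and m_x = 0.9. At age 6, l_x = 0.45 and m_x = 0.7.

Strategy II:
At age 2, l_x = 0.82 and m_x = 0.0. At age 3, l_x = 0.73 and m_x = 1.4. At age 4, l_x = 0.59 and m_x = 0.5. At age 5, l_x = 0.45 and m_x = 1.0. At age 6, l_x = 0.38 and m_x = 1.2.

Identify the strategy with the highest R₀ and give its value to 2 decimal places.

2.89

Strategy I: R₀ = 0.90×1.2 + 0.66×0.8 + 0.56×0.9 + 0.51×0.9 + 0.45×0.7 = 2.8860
Strategy II: R₀ = 0.82×0.0 + 0.73×1.4 + 0.59×0.5 + 0.45×1.0 + 0.38×1.2 = 2.2230
Highest R₀: strategy I with 2.8860.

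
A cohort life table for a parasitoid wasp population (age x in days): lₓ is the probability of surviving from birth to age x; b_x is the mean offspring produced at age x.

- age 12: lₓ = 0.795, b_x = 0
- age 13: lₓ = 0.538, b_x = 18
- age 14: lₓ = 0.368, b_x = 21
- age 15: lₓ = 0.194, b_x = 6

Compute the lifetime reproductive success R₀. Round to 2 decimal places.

18.58

R₀ = Σ lₓ b_x:
  age 12: 0.795 × 0 = 0.0000
  age 13: 0.538 × 18 = 9.6840
  age 14: 0.368 × 21 = 7.7280
  age 15: 0.194 × 6 = 1.1640
R₀ = 0.0000 + 9.6840 + 7.7280 + 1.1640 = 18.5760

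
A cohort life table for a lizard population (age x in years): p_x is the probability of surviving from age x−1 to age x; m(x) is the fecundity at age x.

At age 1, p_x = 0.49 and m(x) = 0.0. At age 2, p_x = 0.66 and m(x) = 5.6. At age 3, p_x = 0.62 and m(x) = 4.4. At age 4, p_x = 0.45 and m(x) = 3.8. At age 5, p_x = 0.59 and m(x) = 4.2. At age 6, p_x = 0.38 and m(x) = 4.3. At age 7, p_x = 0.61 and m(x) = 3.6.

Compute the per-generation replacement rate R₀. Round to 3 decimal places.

3.391

Survivorship from birth: l_x = p_1·p_2·…·p_x.
  l_1 = 0.49000
  l_2 = 0.32340
  l_3 = 0.20051
  l_4 = 0.09023
  l_5 = 0.05323
  l_6 = 0.02023
  l_7 = 0.01234
R₀ = Σ l_x m(x):
  age 1: 0.49000 × 0.0 = 0.0000
  age 2: 0.32340 × 5.6 = 1.8110
  age 3: 0.20051 × 4.4 = 0.8822
  age 4: 0.09023 × 3.8 = 0.3429
  age 5: 0.05323 × 4.2 = 0.2236
  age 6: 0.02023 × 4.3 = 0.0870
  age 7: 0.01234 × 3.6 = 0.0444
R₀ = 0.0000 + 1.8110 + 0.8822 + 0.3429 + 0.2236 + 0.0870 + 0.0444 = 3.3911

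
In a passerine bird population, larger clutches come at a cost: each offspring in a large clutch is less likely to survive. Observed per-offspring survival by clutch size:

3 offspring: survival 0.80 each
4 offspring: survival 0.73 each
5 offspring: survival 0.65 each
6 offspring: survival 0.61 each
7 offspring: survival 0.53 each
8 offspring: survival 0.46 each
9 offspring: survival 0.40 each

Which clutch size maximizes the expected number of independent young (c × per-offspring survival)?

7

Expected independent young = c × s(c):
  c=3: 3 × 0.80 = 2.400
  c=4: 4 × 0.73 = 2.920
  c=5: 5 × 0.65 = 3.250
  c=6: 6 × 0.61 = 3.660
  c=7: 7 × 0.53 = 3.710
  c=8: 8 × 0.46 = 3.680
  c=9: 9 × 0.40 = 3.600
Maximum at c = 7 (3.710 independent young).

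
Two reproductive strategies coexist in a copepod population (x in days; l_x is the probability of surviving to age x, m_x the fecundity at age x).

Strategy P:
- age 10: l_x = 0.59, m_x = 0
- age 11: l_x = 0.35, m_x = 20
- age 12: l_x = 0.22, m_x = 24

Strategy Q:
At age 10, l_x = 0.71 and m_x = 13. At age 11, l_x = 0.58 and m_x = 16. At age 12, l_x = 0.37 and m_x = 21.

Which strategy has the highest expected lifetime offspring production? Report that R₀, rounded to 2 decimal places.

Strategy P: R₀ = 0.59×0 + 0.35×20 + 0.22×24 = 12.2800
Strategy Q: R₀ = 0.71×13 + 0.58×16 + 0.37×21 = 26.2800
Highest R₀: strategy Q with 26.2800.

26.28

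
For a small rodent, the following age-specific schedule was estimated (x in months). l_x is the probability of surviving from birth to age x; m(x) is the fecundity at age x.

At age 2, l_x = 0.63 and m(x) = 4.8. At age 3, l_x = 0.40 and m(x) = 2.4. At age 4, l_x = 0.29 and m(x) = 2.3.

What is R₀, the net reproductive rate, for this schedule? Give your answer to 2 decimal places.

4.65

R₀ = Σ l_x m(x):
  age 2: 0.63 × 4.8 = 3.0240
  age 3: 0.40 × 2.4 = 0.9600
  age 4: 0.29 × 2.3 = 0.6670
R₀ = 3.0240 + 0.9600 + 0.6670 = 4.6510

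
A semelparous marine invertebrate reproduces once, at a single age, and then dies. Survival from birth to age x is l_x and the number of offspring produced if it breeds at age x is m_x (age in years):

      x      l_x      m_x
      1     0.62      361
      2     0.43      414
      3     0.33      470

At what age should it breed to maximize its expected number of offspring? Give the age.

1

Expected offspring if breeding at age x = l_x × m_x:
  age 1: 0.62 × 361 = 223.820
  age 2: 0.43 × 414 = 178.020
  age 3: 0.33 × 470 = 155.100
Maximum at age 1 (223.820).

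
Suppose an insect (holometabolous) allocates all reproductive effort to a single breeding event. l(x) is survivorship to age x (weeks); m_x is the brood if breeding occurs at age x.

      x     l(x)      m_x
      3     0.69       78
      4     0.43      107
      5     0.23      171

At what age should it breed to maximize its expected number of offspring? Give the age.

Expected offspring if breeding at age x = l(x) × m_x:
  age 3: 0.69 × 78 = 53.820
  age 4: 0.43 × 107 = 46.010
  age 5: 0.23 × 171 = 39.330
Maximum at age 3 (53.820).

3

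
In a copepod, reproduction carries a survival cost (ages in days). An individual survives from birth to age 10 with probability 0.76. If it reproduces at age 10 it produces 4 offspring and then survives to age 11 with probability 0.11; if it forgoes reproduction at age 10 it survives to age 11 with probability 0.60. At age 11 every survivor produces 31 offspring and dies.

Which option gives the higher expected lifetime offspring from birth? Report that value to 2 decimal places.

breed at age 10: R₀ = 0.76 × (4 + 0.11 × 31) = 0.76 × 7.4100 = 5.6316
delay to age 11: R₀ = 0.76 × (0.60 × 31) = 0.76 × 18.6000 = 14.1360
Higher: delay to age 11 (14.1360).

14.14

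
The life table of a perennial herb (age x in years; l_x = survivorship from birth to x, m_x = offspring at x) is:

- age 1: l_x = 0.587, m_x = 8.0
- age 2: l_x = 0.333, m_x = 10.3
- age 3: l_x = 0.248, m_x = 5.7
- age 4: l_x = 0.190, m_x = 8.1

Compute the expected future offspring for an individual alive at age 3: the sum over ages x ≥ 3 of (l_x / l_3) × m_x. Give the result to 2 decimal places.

11.91

l_3 = 0.248. Conditional survival from age 3 to x is l_x / l_3.
  x=3: (0.248/0.248) × 5.7 = 5.7000
  x=4: (0.190/0.248) × 8.1 = 6.2056
Sum = 5.7000 + 6.2056 = 11.9056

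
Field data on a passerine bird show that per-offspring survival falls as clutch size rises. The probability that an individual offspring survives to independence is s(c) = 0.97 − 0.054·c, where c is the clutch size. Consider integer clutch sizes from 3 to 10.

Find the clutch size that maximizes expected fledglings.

Expected fledglings = c × s(c):
  c=3: 3 × 0.808 = 2.424
  c=4: 4 × 0.754 = 3.016
  c=5: 5 × 0.700 = 3.500
  c=6: 6 × 0.646 = 3.876
  c=7: 7 × 0.592 = 4.144
  c=8: 8 × 0.538 = 4.304
  c=9: 9 × 0.484 = 4.356
  c=10: 10 × 0.430 = 4.300
Maximum at c = 9 (4.356 fledglings).

9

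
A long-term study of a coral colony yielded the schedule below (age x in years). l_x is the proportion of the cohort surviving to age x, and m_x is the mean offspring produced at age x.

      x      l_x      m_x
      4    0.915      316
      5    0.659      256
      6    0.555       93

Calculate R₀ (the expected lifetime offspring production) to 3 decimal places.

R₀ = Σ l_x m_x:
  age 4: 0.915 × 316 = 289.1400
  age 5: 0.659 × 256 = 168.7040
  age 6: 0.555 × 93 = 51.6150
R₀ = 289.1400 + 168.7040 + 51.6150 = 509.4590

509.459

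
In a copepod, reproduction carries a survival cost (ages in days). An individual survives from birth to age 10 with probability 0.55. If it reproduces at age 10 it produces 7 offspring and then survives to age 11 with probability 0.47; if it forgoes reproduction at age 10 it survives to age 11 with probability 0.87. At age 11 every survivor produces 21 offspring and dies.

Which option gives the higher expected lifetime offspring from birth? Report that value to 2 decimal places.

10.05

breed at age 10: R₀ = 0.55 × (7 + 0.47 × 21) = 0.55 × 16.8700 = 9.2785
delay to age 11: R₀ = 0.55 × (0.87 × 21) = 0.55 × 18.2700 = 10.0485
Higher: delay to age 11 (10.0485).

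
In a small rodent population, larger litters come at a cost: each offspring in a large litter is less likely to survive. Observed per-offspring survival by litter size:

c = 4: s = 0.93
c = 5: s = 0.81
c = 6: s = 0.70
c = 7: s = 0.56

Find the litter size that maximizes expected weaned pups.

6

Expected weaned pups = c × s(c):
  c=4: 4 × 0.93 = 3.720
  c=5: 5 × 0.81 = 4.050
  c=6: 6 × 0.70 = 4.200
  c=7: 7 × 0.56 = 3.920
Maximum at c = 6 (4.200 weaned pups).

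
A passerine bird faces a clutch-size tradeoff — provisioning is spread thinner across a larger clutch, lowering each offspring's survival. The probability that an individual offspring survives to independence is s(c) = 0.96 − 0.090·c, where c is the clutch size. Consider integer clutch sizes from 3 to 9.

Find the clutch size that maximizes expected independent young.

5

Expected independent young = c × s(c):
  c=3: 3 × 0.690 = 2.070
  c=4: 4 × 0.600 = 2.400
  c=5: 5 × 0.510 = 2.550
  c=6: 6 × 0.420 = 2.520
  c=7: 7 × 0.330 = 2.310
  c=8: 8 × 0.240 = 1.920
  c=9: 9 × 0.150 = 1.350
Maximum at c = 5 (2.550 independent young).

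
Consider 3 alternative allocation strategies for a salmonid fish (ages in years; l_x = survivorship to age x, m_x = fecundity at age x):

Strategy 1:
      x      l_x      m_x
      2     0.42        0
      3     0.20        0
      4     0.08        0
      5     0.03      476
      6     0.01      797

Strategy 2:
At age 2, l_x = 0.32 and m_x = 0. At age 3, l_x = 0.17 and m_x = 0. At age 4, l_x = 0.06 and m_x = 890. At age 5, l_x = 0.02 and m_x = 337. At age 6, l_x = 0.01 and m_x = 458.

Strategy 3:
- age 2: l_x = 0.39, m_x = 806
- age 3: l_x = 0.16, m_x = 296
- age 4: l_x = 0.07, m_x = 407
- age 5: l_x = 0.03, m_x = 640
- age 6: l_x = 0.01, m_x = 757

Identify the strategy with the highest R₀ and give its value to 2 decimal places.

Strategy 1: R₀ = 0.42×0 + 0.20×0 + 0.08×0 + 0.03×476 + 0.01×797 = 22.2500
Strategy 2: R₀ = 0.32×0 + 0.17×0 + 0.06×890 + 0.02×337 + 0.01×458 = 64.7200
Strategy 3: R₀ = 0.39×806 + 0.16×296 + 0.07×407 + 0.03×640 + 0.01×757 = 416.9600
Highest R₀: strategy 3 with 416.9600.

416.96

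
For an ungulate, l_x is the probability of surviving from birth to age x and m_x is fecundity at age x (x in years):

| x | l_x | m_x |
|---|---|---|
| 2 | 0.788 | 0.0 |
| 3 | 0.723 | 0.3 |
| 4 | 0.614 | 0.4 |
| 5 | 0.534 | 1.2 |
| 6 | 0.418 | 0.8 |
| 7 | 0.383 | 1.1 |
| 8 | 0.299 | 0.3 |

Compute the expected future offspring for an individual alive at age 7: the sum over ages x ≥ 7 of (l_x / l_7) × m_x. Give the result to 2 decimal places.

1.33

l_7 = 0.383. Conditional survival from age 7 to x is l_x / l_7.
  x=7: (0.383/0.383) × 1.1 = 1.1000
  x=8: (0.299/0.383) × 0.3 = 0.2342
Sum = 1.1000 + 0.2342 = 1.3342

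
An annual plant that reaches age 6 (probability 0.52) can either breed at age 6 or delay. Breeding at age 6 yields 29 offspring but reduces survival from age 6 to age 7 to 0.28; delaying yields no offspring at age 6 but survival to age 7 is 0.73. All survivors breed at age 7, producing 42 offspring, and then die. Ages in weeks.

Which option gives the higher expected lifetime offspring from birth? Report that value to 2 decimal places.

breed at age 6: R₀ = 0.52 × (29 + 0.28 × 42) = 0.52 × 40.7600 = 21.1952
delay to age 7: R₀ = 0.52 × (0.73 × 42) = 0.52 × 30.6600 = 15.9432
Higher: breed at age 6 (21.1952).

21.20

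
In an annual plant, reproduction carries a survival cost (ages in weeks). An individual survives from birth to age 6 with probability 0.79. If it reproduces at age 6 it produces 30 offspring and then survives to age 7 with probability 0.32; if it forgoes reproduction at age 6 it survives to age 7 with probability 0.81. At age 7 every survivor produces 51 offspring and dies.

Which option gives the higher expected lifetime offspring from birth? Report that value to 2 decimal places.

breed at age 6: R₀ = 0.79 × (30 + 0.32 × 51) = 0.79 × 46.3200 = 36.5928
delay to age 7: R₀ = 0.79 × (0.81 × 51) = 0.79 × 41.3100 = 32.6349
Higher: breed at age 6 (36.5928).

36.59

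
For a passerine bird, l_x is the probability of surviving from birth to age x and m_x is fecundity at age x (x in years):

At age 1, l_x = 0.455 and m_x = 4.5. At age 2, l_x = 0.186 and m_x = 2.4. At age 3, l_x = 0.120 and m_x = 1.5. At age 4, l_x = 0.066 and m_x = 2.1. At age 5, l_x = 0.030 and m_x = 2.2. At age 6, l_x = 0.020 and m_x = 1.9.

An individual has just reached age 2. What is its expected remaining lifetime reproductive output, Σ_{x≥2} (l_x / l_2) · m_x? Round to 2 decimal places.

l_2 = 0.186. Conditional survival from age 2 to x is l_x / l_2.
  x=2: (0.186/0.186) × 2.4 = 2.4000
  x=3: (0.120/0.186) × 1.5 = 0.9677
  x=4: (0.066/0.186) × 2.1 = 0.7452
  x=5: (0.030/0.186) × 2.2 = 0.3548
  x=6: (0.020/0.186) × 1.9 = 0.2043
Sum = 2.4000 + 0.9677 + 0.7452 + 0.3548 + 0.2043 = 4.6720

4.67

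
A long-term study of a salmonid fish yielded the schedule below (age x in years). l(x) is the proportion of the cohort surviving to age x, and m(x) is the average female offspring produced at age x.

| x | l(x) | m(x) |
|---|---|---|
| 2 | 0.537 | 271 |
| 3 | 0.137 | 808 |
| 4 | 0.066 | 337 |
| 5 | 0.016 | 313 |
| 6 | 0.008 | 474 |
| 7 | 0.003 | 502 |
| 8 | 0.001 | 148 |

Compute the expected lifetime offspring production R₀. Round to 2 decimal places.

R₀ = Σ l(x) m(x):
  age 2: 0.537 × 271 = 145.5270
  age 3: 0.137 × 808 = 110.6960
  age 4: 0.066 × 337 = 22.2420
  age 5: 0.016 × 313 = 5.0080
  age 6: 0.008 × 474 = 3.7920
  age 7: 0.003 × 502 = 1.5060
  age 8: 0.001 × 148 = 0.1480
R₀ = 145.5270 + 110.6960 + 22.2420 + 5.0080 + 3.7920 + 1.5060 + 0.1480 = 288.9190

288.92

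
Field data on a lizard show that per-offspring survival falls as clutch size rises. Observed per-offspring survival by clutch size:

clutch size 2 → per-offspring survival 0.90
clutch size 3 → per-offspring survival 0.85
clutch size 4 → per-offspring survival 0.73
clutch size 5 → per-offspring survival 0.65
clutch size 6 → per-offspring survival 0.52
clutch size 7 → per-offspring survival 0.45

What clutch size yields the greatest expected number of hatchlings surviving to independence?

Expected hatchlings surviving to independence = c × s(c):
  c=2: 2 × 0.90 = 1.800
  c=3: 3 × 0.85 = 2.550
  c=4: 4 × 0.73 = 2.920
  c=5: 5 × 0.65 = 3.250
  c=6: 6 × 0.52 = 3.120
  c=7: 7 × 0.45 = 3.150
Maximum at c = 5 (3.250 hatchlings surviving to independence).

5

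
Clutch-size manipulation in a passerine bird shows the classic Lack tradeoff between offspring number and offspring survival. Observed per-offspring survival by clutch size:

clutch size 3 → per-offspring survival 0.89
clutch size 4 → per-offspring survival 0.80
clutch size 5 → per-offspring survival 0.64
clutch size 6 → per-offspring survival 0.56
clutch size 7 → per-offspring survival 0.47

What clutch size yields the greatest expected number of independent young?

Expected independent young = c × s(c):
  c=3: 3 × 0.89 = 2.670
  c=4: 4 × 0.80 = 3.200
  c=5: 5 × 0.64 = 3.200
  c=6: 6 × 0.56 = 3.360
  c=7: 7 × 0.47 = 3.290
Maximum at c = 6 (3.360 independent young).

6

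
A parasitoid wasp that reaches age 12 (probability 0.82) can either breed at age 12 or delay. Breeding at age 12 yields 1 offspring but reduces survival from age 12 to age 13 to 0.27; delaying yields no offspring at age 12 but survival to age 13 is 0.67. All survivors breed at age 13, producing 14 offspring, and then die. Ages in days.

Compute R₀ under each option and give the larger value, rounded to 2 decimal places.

7.69

breed at age 12: R₀ = 0.82 × (1 + 0.27 × 14) = 0.82 × 4.7800 = 3.9196
delay to age 13: R₀ = 0.82 × (0.67 × 14) = 0.82 × 9.3800 = 7.6916
Higher: delay to age 13 (7.6916).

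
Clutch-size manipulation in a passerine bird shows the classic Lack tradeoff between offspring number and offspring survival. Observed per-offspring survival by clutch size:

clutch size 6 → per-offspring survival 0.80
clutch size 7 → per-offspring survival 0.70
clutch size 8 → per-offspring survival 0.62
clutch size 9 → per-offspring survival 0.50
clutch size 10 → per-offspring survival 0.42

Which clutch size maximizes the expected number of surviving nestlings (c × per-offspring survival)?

Expected surviving nestlings = c × s(c):
  c=6: 6 × 0.80 = 4.800
  c=7: 7 × 0.70 = 4.900
  c=8: 8 × 0.62 = 4.960
  c=9: 9 × 0.50 = 4.500
  c=10: 10 × 0.42 = 4.200
Maximum at c = 8 (4.960 surviving nestlings).

8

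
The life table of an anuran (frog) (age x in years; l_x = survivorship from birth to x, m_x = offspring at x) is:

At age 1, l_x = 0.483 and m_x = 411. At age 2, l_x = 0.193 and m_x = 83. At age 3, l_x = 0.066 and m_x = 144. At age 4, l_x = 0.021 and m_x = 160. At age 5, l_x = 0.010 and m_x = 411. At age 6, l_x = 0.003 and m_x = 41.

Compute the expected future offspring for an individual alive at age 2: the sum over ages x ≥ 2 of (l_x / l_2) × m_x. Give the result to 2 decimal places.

171.59

l_2 = 0.193. Conditional survival from age 2 to x is l_x / l_2.
  x=2: (0.193/0.193) × 83 = 83.0000
  x=3: (0.066/0.193) × 144 = 49.2435
  x=4: (0.021/0.193) × 160 = 17.4093
  x=5: (0.010/0.193) × 411 = 21.2953
  x=6: (0.003/0.193) × 41 = 0.6373
Sum = 83.0000 + 49.2435 + 17.4093 + 21.2953 + 0.6373 = 171.5855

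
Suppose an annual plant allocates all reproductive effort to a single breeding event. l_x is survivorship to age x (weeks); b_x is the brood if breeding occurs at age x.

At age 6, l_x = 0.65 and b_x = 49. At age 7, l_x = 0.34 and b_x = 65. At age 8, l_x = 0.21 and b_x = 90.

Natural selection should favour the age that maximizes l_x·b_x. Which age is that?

Expected offspring if breeding at age x = l_x × b_x:
  age 6: 0.65 × 49 = 31.850
  age 7: 0.34 × 65 = 22.100
  age 8: 0.21 × 90 = 18.900
Maximum at age 6 (31.850).

6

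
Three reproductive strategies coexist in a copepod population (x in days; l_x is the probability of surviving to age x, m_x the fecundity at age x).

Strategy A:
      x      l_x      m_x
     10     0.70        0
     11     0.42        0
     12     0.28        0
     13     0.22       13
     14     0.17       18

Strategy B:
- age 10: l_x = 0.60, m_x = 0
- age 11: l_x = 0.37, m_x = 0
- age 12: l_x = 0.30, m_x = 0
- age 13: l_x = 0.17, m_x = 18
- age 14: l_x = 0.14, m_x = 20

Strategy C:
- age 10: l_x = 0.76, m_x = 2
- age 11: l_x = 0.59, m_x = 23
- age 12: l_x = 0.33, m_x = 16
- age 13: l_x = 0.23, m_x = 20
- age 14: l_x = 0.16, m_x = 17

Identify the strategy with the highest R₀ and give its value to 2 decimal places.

27.69

Strategy A: R₀ = 0.70×0 + 0.42×0 + 0.28×0 + 0.22×13 + 0.17×18 = 5.9200
Strategy B: R₀ = 0.60×0 + 0.37×0 + 0.30×0 + 0.17×18 + 0.14×20 = 5.8600
Strategy C: R₀ = 0.76×2 + 0.59×23 + 0.33×16 + 0.23×20 + 0.16×17 = 27.6900
Highest R₀: strategy C with 27.6900.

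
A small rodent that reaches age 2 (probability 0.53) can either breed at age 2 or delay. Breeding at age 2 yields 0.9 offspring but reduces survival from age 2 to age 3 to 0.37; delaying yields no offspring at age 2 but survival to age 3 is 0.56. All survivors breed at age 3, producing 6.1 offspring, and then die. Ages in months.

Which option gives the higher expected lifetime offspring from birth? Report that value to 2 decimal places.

1.81

breed at age 2: R₀ = 0.53 × (0.9 + 0.37 × 6.1) = 0.53 × 3.1570 = 1.6732
delay to age 3: R₀ = 0.53 × (0.56 × 6.1) = 0.53 × 3.4160 = 1.8105
Higher: delay to age 3 (1.8105).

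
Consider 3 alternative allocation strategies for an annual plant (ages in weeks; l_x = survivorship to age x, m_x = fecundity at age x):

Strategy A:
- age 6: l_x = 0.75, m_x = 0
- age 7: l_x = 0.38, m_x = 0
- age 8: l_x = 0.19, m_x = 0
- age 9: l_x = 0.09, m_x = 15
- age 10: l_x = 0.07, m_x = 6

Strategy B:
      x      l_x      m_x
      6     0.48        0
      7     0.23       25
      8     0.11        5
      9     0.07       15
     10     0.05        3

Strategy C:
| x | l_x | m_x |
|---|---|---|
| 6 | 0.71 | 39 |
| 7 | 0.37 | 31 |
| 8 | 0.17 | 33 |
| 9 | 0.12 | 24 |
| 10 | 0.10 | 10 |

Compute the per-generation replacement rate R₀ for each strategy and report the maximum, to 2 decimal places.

48.65

Strategy A: R₀ = 0.75×0 + 0.38×0 + 0.19×0 + 0.09×15 + 0.07×6 = 1.7700
Strategy B: R₀ = 0.48×0 + 0.23×25 + 0.11×5 + 0.07×15 + 0.05×3 = 7.5000
Strategy C: R₀ = 0.71×39 + 0.37×31 + 0.17×33 + 0.12×24 + 0.10×10 = 48.6500
Highest R₀: strategy C with 48.6500.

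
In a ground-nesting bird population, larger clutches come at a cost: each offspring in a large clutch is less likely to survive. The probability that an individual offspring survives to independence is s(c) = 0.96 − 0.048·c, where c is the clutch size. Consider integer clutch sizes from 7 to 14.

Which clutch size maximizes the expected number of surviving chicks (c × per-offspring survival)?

10

Expected surviving chicks = c × s(c):
  c=7: 7 × 0.624 = 4.368
  c=8: 8 × 0.576 = 4.608
  c=9: 9 × 0.528 = 4.752
  c=10: 10 × 0.480 = 4.800
  c=11: 11 × 0.432 = 4.752
  c=12: 12 × 0.384 = 4.608
  c=13: 13 × 0.336 = 4.368
  c=14: 14 × 0.288 = 4.032
Maximum at c = 10 (4.800 surviving chicks).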